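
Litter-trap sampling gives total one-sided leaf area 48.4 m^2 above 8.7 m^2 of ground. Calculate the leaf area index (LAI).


Formula: LAI = total leaf area / ground area  (dimensionless)
LAI = 48.4 m^2 / 8.7 m^2
LAI = 5.56

5.56


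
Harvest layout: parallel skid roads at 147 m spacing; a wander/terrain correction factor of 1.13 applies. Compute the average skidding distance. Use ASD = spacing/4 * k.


Formula: ASD = (spacing / 4) * correction
Uncorrected distance = spacing / 4 = 147 / 4 = 36.75 m
ASD = 36.75 * 1.13 = 42 m

42


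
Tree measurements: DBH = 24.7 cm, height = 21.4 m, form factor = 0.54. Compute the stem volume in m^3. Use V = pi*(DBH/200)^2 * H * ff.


Formula: V = pi * (DBH/200)^2 * H * ff
Radius = DBH/200 = 24.7/200 = 0.1235 m
Radius^2 = 0.1235^2 = 0.01525225 m^2
V = pi * 0.01525225 * 21.4 * 0.54
V = 0.554 m^3

0.554


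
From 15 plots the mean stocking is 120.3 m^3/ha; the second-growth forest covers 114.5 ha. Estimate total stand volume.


Formula: Total Volume = Mean Volume per ha * Total Area
Total Volume = 120.3 m^3/ha * 114.5 ha
Total Volume = 13774 m^3

13774


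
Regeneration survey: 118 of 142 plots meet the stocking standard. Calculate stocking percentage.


Formula: Stocking % = stocked plots / total plots * 100
Stocking = 118 / 142 * 100
Stocking = 0.831 * 100 = 83.1%

83.1


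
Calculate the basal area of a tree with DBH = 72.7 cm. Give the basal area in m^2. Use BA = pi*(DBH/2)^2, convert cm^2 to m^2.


Formula: BA = pi * (DBH/2)^2 / 10000  (cm^2 to m^2)
Radius = DBH/2 = 72.7/2 = 36.35 cm
BA = pi * 36.35^2 / 10000
   = 4151.0571 cm^2 / 10000
   = 0.4151 m^2

0.4151


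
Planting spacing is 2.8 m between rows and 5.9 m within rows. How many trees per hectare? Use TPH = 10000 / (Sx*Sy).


Formula: TPH = 10000 m^2/ha / (spacing_x * spacing_y)
Area per tree = 2.8 m * 5.9 m = 16.52 m^2
TPH = 10000 / 16.52 = 605 trees/ha

605


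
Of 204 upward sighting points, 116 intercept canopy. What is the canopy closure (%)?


Formula: Canopy closure = covered points / total points * 100
Closure = 116 / 204 * 100
Closure = 0.5686 * 100 = 56.9%

56.9


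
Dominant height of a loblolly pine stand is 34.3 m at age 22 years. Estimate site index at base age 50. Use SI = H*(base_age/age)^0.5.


Formula: SI = H_dom * (base_age / age)^0.5
Age ratio = 50 / 22 = 2.27273
sqrt(age_ratio) = 1.50756
SI = 34.3 * 1.50756 = 51.7 m

51.7


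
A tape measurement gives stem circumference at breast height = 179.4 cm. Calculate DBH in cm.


Formula: DBH = C / pi
DBH = 179.4 / pi
pi = 3.14159...
DBH = 57.1 cm

57.1


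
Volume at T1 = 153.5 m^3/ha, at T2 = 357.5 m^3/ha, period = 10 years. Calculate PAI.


Formula: PAI = (V_T2 - V_T1) / (T2 - T1)
Volume increment = 357.5 - 153.5 = 204.0 m^3/ha
PAI = 204.0 / 10 = 20.4 m^3/ha/year

20.4


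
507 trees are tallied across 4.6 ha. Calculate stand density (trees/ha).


Formula: Stand Density = N_trees / Area_ha
Density = 507 trees / 4.6 ha
Density = 110 trees/ha

110


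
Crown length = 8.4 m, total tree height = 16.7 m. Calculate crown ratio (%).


Formula: Crown Ratio = (Crown Length / Total Height) * 100
CR = (8.4 m / 16.7 m) * 100
CR = 0.503 * 100 = 50.3%

50.3


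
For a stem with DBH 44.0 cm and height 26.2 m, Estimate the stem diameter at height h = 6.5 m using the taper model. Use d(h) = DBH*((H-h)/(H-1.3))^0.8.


Taper: d(h) = DBH * ((H - h) / (H - 1.3))^0.8
Numerator = H - h = 26.2 - 6.5 = 19.7 m
Denominator = H - 1.3 = 26.2 - 1.3 = 24.9 m
Ratio = 19.7 / 24.9 = 0.79116
d = 44.0 * 0.79116^0.8 = 36.5 cm

36.5


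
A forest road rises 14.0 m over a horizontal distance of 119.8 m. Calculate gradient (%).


Formula: Gradient = rise / run * 100
Gradient = 14.0 / 119.8 * 100 = 11.7%

11.7


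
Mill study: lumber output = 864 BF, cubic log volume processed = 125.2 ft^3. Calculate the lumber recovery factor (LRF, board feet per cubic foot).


Formula: LRF = Lumber Output (BF) / Log Input (ft^3)
LRF = 864 BF / 125.2 ft^3
LRF = 6.9 BF/ft^3

6.9


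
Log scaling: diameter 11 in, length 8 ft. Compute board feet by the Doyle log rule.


Doyle: BF = (D - 4)^2 * L / 16
Adjusted diameter = 11 - 4 = 7 in
(D-4)^2 = 7^2 = 49
BF = 49 * 8 / 16 = 25 BF

25


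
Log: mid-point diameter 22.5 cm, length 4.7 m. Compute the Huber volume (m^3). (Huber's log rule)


Huber: V = Am * L,  Am = pi*(Dm/200)^2
Am = pi*(22.5/200)^2 = 0.039761 m^2
V = 0.039761*4.7 = 0.1869 m^3

0.1869


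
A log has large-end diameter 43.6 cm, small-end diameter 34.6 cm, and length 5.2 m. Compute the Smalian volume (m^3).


Smalian: V = (A1 + A2)/2 * L,  A = pi*(D/200)^2
A1 = pi*(43.6/200)^2 = 0.149301 m^2
A2 = pi*(34.6/200)^2 = 0.094025 m^2
V = (0.149301+0.094025)/2*5.2 = 0.6326 m^3

0.6326


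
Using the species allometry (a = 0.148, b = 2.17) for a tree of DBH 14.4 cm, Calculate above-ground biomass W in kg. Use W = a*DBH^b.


Formula: W = a * DBH^b  (allometric power law)
DBH^b = 14.4^2.17 = 326.3222
W = 0.148 * 326.3222 = 48.3 kg

48.3


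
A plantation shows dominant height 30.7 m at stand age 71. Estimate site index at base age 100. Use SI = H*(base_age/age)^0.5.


Formula: SI = H_dom * (base_age / age)^0.5
Age ratio = 100 / 71 = 1.40845
sqrt(age_ratio) = 1.18678
SI = 30.7 * 1.18678 = 36.4 m

36.4


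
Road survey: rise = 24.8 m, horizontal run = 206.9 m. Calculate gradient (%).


Formula: Gradient = rise / run * 100
Gradient = 24.8 / 206.9 * 100 = 12.0%

12.0


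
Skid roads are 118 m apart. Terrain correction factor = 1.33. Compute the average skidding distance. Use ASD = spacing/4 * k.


Formula: ASD = (spacing / 4) * correction
Uncorrected distance = spacing / 4 = 118 / 4 = 29.5 m
ASD = 29.5 * 1.33 = 39 m

39


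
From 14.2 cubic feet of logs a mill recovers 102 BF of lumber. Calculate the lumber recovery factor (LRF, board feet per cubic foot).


Formula: LRF = Lumber Output (BF) / Log Input (ft^3)
LRF = 102 BF / 14.2 ft^3
LRF = 7.18 BF/ft^3

7.18


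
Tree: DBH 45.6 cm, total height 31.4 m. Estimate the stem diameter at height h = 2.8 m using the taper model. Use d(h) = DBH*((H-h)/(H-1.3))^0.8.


Taper: d(h) = DBH * ((H - h) / (H - 1.3))^0.8
Numerator = H - h = 31.4 - 2.8 = 28.6 m
Denominator = H - 1.3 = 31.4 - 1.3 = 30.1 m
Ratio = 28.6 / 30.1 = 0.95017
d = 45.6 * 0.95017^0.8 = 43.8 cm

43.8


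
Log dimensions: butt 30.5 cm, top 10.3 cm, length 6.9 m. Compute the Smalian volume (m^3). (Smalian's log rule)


Smalian: V = (A1 + A2)/2 * L,  A = pi*(D/200)^2
A1 = pi*(30.5/200)^2 = 0.073062 m^2
A2 = pi*(10.3/200)^2 = 0.008332 m^2
V = (0.073062+0.008332)/2*6.9 = 0.2808 m^3

0.2808


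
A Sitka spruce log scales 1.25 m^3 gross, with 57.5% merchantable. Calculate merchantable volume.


Formula: MV = V_total * (merchantable_pct / 100)
Merchantable fraction = 57.5% / 100 = 0.575
MV = 1.25 m^3 * 0.575 = 0.719 m^3

0.719


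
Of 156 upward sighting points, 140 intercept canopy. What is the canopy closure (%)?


Formula: Canopy closure = covered points / total points * 100
Closure = 140 / 156 * 100
Closure = 0.8974 * 100 = 89.7%

89.7


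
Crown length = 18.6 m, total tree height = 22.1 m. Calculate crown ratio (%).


Formula: Crown Ratio = (Crown Length / Total Height) * 100
CR = (18.6 m / 22.1 m) * 100
CR = 0.8416 * 100 = 84.2%

84.2


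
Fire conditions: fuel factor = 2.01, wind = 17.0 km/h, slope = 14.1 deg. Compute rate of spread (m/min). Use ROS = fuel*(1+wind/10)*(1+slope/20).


Formula: ROS = fuel * (1 + wind/10) * (1 + slope/20)
Wind factor = 1 + 17.0/10 = 2.7
Slope factor = 1 + 14.1/20 = 1.705
ROS = 2.01 * 2.7 * 1.705 = 9.25 m/min

9.25


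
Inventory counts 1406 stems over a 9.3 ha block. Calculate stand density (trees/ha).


Formula: Stand Density = N_trees / Area_ha
Density = 1406 trees / 9.3 ha
Density = 151 trees/ha

151


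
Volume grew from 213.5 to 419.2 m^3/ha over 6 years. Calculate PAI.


Formula: PAI = (V_T2 - V_T1) / (T2 - T1)
Volume increment = 419.2 - 213.5 = 205.7 m^3/ha
PAI = 205.7 / 6 = 34.28 m^3/ha/year

34.28


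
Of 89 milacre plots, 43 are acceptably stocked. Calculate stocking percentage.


Formula: Stocking % = stocked plots / total plots * 100
Stocking = 43 / 89 * 100
Stocking = 0.4831 * 100 = 48.3%

48.3


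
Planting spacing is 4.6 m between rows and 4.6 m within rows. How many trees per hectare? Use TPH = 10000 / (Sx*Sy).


Formula: TPH = 10000 m^2/ha / (spacing_x * spacing_y)
Area per tree = 4.6 m * 4.6 m = 21.16 m^2
TPH = 10000 / 21.16 = 473 trees/ha

473


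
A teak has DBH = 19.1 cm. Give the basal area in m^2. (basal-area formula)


Formula: BA = pi * (DBH/2)^2 / 10000  (cm^2 to m^2)
Radius = DBH/2 = 19.1/2 = 9.55 cm
BA = pi * 9.55^2 / 10000
   = 286.5211 cm^2 / 10000
   = 0.0287 m^2

0.0287


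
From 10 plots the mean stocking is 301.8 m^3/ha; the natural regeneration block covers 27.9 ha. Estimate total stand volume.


Formula: Total Volume = Mean Volume per ha * Total Area
Total Volume = 301.8 m^3/ha * 27.9 ha
Total Volume = 8420 m^3

8420


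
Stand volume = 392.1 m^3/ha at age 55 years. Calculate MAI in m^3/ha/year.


Formula: MAI = Total Volume / Stand Age
MAI = 392.1 m^3/ha / 55 years
MAI = 7.13 m^3/ha/year

7.13


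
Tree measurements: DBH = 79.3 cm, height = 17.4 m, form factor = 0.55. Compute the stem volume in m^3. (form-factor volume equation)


Formula: V = pi * (DBH/200)^2 * H * ff
Radius = DBH/200 = 79.3/200 = 0.3965 m
Radius^2 = 0.3965^2 = 0.15721225 m^2
V = pi * 0.15721225 * 17.4 * 0.55
V = 4.727 m^3

4.727


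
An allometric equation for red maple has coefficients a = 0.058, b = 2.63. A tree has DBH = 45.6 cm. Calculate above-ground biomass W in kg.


Formula: W = a * DBH^b  (allometric power law)
DBH^b = 45.6^2.63 = 23071.5906
W = 0.058 * 23071.5906 = 1338.2 kg

1338.2


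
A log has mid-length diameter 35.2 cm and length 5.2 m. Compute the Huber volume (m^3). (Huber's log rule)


Huber: V = Am * L,  Am = pi*(Dm/200)^2
Am = pi*(35.2/200)^2 = 0.097314 m^2
V = 0.097314*5.2 = 0.506 m^3

0.506


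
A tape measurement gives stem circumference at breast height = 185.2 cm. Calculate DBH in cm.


Formula: DBH = C / pi
DBH = 185.2 / pi
pi = 3.14159...
DBH = 59.0 cm

59.0


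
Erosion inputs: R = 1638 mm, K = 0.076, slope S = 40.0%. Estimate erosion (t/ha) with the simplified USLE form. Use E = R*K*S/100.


Formula: E = R * K * S / 100  (simplified USLE)
R * K = 1638 * 0.076 = 124.488
E = 124.488 * 40.0 / 100 = 49.8 t/ha

49.8


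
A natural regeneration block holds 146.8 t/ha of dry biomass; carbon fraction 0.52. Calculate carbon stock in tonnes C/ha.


Formula: Carbon Stock = Biomass * Carbon Fraction
C = 146.8 t/ha * 0.52
C = 76.3 t C/ha

76.3


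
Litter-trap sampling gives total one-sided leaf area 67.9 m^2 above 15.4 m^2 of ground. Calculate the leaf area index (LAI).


Formula: LAI = total leaf area / ground area  (dimensionless)
LAI = 67.9 m^2 / 15.4 m^2
LAI = 4.41

4.41


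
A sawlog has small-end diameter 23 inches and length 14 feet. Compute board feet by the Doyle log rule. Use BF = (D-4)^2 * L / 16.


Doyle: BF = (D - 4)^2 * L / 16
Adjusted diameter = 23 - 4 = 19 in
(D-4)^2 = 19^2 = 361
BF = 361 * 14 / 16 = 316 BF

316


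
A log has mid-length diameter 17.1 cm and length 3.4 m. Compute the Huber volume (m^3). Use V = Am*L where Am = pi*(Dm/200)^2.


Huber: V = Am * L,  Am = pi*(Dm/200)^2
Am = pi*(17.1/200)^2 = 0.022966 m^2
V = 0.022966*3.4 = 0.0781 m^3

0.0781


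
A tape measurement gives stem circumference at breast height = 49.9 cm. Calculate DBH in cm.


Formula: DBH = C / pi
DBH = 49.9 / pi
pi = 3.14159...
DBH = 15.9 cm

15.9


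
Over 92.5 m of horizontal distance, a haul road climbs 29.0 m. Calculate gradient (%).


Formula: Gradient = rise / run * 100
Gradient = 29.0 / 92.5 * 100 = 31.4%

31.4


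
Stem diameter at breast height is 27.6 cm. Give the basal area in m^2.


Formula: BA = pi * (DBH/2)^2 / 10000  (cm^2 to m^2)
Radius = DBH/2 = 27.6/2 = 13.8 cm
BA = pi * 13.8^2 / 10000
   = 598.2849 cm^2 / 10000
   = 0.0598 m^2

0.0598


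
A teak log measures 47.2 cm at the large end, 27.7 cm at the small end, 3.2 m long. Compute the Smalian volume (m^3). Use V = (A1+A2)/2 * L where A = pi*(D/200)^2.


Smalian: V = (A1 + A2)/2 * L,  A = pi*(D/200)^2
A1 = pi*(47.2/200)^2 = 0.174974 m^2
A2 = pi*(27.7/200)^2 = 0.060263 m^2
V = (0.174974+0.060263)/2*3.2 = 0.3764 m^3

0.3764


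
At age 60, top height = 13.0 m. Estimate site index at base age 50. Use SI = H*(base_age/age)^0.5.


Formula: SI = H_dom * (base_age / age)^0.5
Age ratio = 50 / 60 = 0.83333
sqrt(age_ratio) = 0.91287
SI = 13.0 * 0.91287 = 11.9 m

11.9


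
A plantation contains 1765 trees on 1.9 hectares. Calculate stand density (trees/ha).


Formula: Stand Density = N_trees / Area_ha
Density = 1765 trees / 1.9 ha
Density = 929 trees/ha

929


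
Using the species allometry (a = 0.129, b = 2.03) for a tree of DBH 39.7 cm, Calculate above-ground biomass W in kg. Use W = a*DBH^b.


Formula: W = a * DBH^b  (allometric power law)
DBH^b = 39.7^2.03 = 1760.1299
W = 0.129 * 1760.1299 = 227.1 kg

227.1


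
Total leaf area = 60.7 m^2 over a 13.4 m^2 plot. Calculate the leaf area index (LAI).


Formula: LAI = total leaf area / ground area  (dimensionless)
LAI = 60.7 m^2 / 13.4 m^2
LAI = 4.53

4.53


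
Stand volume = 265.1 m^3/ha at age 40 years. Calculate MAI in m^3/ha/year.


Formula: MAI = Total Volume / Stand Age
MAI = 265.1 m^3/ha / 40 years
MAI = 6.63 m^3/ha/year

6.63


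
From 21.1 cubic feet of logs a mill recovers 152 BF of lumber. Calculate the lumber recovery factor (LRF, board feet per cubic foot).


Formula: LRF = Lumber Output (BF) / Log Input (ft^3)
LRF = 152 BF / 21.1 ft^3
LRF = 7.2 BF/ft^3

7.2


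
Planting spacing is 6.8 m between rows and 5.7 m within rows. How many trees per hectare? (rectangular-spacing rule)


Formula: TPH = 10000 m^2/ha / (spacing_x * spacing_y)
Area per tree = 6.8 m * 5.7 m = 38.76 m^2
TPH = 10000 / 38.76 = 258 trees/ha

258


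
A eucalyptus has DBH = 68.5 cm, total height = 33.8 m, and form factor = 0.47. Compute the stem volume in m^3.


Formula: V = pi * (DBH/200)^2 * H * ff
Radius = DBH/200 = 68.5/200 = 0.3425 m
Radius^2 = 0.3425^2 = 0.11730625 m^2
V = pi * 0.11730625 * 33.8 * 0.47
V = 5.854 m^3

5.854


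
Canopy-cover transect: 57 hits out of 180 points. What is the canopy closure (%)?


Formula: Canopy closure = covered points / total points * 100
Closure = 57 / 180 * 100
Closure = 0.3167 * 100 = 31.7%

31.7


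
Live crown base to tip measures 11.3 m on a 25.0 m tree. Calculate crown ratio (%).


Formula: Crown Ratio = (Crown Length / Total Height) * 100
CR = (11.3 m / 25.0 m) * 100
CR = 0.452 * 100 = 45.2%

45.2


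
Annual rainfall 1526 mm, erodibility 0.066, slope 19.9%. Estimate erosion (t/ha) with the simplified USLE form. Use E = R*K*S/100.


Formula: E = R * K * S / 100  (simplified USLE)
R * K = 1526 * 0.066 = 100.716
E = 100.716 * 19.9 / 100 = 20.04 t/ha

20.04


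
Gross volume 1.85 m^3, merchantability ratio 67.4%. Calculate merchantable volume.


Formula: MV = V_total * (merchantable_pct / 100)
Merchantable fraction = 67.4% / 100 = 0.674
MV = 1.85 m^3 * 0.674 = 1.247 m^3

1.247


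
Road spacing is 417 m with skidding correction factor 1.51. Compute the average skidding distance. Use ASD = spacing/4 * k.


Formula: ASD = (spacing / 4) * correction
Uncorrected distance = spacing / 4 = 417 / 4 = 104.25 m
ASD = 104.25 * 1.51 = 157 m

157


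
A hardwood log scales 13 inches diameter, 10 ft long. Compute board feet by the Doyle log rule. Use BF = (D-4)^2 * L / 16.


Doyle: BF = (D - 4)^2 * L / 16
Adjusted diameter = 13 - 4 = 9 in
(D-4)^2 = 9^2 = 81
BF = 81 * 10 / 16 = 51 BF

51


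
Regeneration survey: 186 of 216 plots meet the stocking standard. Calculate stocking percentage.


Formula: Stocking % = stocked plots / total plots * 100
Stocking = 186 / 216 * 100
Stocking = 0.8611 * 100 = 86.1%

86.1


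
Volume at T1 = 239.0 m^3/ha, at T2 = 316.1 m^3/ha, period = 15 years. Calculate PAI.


Formula: PAI = (V_T2 - V_T1) / (T2 - T1)
Volume increment = 316.1 - 239.0 = 77.1 m^3/ha
PAI = 77.1 / 15 = 5.14 m^3/ha/year

5.14


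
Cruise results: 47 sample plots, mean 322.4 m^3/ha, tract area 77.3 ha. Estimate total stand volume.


Formula: Total Volume = Mean Volume per ha * Total Area
Total Volume = 322.4 m^3/ha * 77.3 ha
Total Volume = 24922 m^3

24922


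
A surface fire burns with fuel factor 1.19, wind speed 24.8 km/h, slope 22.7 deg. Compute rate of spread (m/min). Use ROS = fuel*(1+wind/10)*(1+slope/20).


Formula: ROS = fuel * (1 + wind/10) * (1 + slope/20)
Wind factor = 1 + 24.8/10 = 3.48
Slope factor = 1 + 22.7/20 = 2.135
ROS = 1.19 * 3.48 * 2.135 = 8.84 m/min

8.84


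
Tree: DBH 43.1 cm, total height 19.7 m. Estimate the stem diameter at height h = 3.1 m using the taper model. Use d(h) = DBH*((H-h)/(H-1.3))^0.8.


Taper: d(h) = DBH * ((H - h) / (H - 1.3))^0.8
Numerator = H - h = 19.7 - 3.1 = 16.6 m
Denominator = H - 1.3 = 19.7 - 1.3 = 18.4 m
Ratio = 16.6 / 18.4 = 0.90217
d = 43.1 * 0.90217^0.8 = 39.7 cm

39.7


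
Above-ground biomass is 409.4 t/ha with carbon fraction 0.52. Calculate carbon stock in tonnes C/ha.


Formula: Carbon Stock = Biomass * Carbon Fraction
C = 409.4 t/ha * 0.52
C = 212.9 t C/ha

212.9


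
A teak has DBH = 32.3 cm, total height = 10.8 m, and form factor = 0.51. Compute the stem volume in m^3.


Formula: V = pi * (DBH/200)^2 * H * ff
Radius = DBH/200 = 32.3/200 = 0.1615 m
Radius^2 = 0.1615^2 = 0.02608225 m^2
V = pi * 0.02608225 * 10.8 * 0.51
V = 0.451 m^3

0.451


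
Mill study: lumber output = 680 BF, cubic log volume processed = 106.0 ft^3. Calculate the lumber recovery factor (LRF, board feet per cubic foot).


Formula: LRF = Lumber Output (BF) / Log Input (ft^3)
LRF = 680 BF / 106.0 ft^3
LRF = 6.42 BF/ft^3

6.42


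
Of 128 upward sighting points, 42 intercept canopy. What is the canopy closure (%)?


Formula: Canopy closure = covered points / total points * 100
Closure = 42 / 128 * 100
Closure = 0.3281 * 100 = 32.8%

32.8


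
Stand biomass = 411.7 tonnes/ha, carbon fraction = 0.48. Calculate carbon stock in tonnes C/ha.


Formula: Carbon Stock = Biomass * Carbon Fraction
C = 411.7 t/ha * 0.48
C = 197.6 t C/ha

197.6


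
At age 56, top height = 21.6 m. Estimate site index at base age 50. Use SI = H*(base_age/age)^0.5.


Formula: SI = H_dom * (base_age / age)^0.5
Age ratio = 50 / 56 = 0.89286
sqrt(age_ratio) = 0.94491
SI = 21.6 * 0.94491 = 20.4 m

20.4


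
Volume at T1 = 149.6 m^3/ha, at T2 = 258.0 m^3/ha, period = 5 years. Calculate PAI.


Formula: PAI = (V_T2 - V_T1) / (T2 - T1)
Volume increment = 258.0 - 149.6 = 108.4 m^3/ha
PAI = 108.4 / 5 = 21.68 m^3/ha/year

21.68


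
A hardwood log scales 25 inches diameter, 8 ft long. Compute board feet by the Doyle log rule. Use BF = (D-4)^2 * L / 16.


Doyle: BF = (D - 4)^2 * L / 16
Adjusted diameter = 25 - 4 = 21 in
(D-4)^2 = 21^2 = 441
BF = 441 * 8 / 16 = 221 BF

221


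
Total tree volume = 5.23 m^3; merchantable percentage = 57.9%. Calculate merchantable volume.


Formula: MV = V_total * (merchantable_pct / 100)
Merchantable fraction = 57.9% / 100 = 0.579
MV = 5.23 m^3 * 0.579 = 3.028 m^3

3.028


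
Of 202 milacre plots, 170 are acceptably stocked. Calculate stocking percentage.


Formula: Stocking % = stocked plots / total plots * 100
Stocking = 170 / 202 * 100
Stocking = 0.8416 * 100 = 84.2%

84.2


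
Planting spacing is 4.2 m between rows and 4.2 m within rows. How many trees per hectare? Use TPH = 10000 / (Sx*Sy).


Formula: TPH = 10000 m^2/ha / (spacing_x * spacing_y)
Area per tree = 4.2 m * 4.2 m = 17.64 m^2
TPH = 10000 / 17.64 = 567 trees/ha

567


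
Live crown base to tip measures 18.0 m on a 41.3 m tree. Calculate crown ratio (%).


Formula: Crown Ratio = (Crown Length / Total Height) * 100
CR = (18.0 m / 41.3 m) * 100
CR = 0.4358 * 100 = 43.6%

43.6


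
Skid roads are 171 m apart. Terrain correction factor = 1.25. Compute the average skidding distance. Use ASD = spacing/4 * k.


Formula: ASD = (spacing / 4) * correction
Uncorrected distance = spacing / 4 = 171 / 4 = 42.75 m
ASD = 42.75 * 1.25 = 53 m

53


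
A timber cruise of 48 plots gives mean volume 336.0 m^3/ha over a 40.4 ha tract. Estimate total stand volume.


Formula: Total Volume = Mean Volume per ha * Total Area
Total Volume = 336.0 m^3/ha * 40.4 ha
Total Volume = 13574 m^3

13574


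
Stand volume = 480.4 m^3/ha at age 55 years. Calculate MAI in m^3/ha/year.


Formula: MAI = Total Volume / Stand Age
MAI = 480.4 m^3/ha / 55 years
MAI = 8.73 m^3/ha/year

8.73


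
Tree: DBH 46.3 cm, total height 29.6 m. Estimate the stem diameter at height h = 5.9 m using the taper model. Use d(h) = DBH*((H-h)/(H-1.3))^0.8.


Taper: d(h) = DBH * ((H - h) / (H - 1.3))^0.8
Numerator = H - h = 29.6 - 5.9 = 23.7 m
Denominator = H - 1.3 = 29.6 - 1.3 = 28.3 m
Ratio = 23.7 / 28.3 = 0.83746
d = 46.3 * 0.83746^0.8 = 40.2 cm

40.2


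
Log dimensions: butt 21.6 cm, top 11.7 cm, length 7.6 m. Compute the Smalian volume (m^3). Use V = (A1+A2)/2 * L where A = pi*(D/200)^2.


Smalian: V = (A1 + A2)/2 * L,  A = pi*(D/200)^2
A1 = pi*(21.6/200)^2 = 0.036644 m^2
A2 = pi*(11.7/200)^2 = 0.010751 m^2
V = (0.036644+0.010751)/2*7.6 = 0.1801 m^3

0.1801


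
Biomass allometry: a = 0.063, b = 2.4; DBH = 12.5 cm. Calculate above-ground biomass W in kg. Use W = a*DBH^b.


Formula: W = a * DBH^b  (allometric power law)
DBH^b = 12.5^2.4 = 429.1252
W = 0.063 * 429.1252 = 27.0 kg

27.0


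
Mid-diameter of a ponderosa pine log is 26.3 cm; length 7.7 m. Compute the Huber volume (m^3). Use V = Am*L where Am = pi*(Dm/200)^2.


Huber: V = Am * L,  Am = pi*(Dm/200)^2
Am = pi*(26.3/200)^2 = 0.054325 m^2
V = 0.054325*7.7 = 0.4183 m^3

0.4183


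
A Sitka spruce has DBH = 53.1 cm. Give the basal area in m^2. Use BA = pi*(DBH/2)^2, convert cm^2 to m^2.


Formula: BA = pi * (DBH/2)^2 / 10000  (cm^2 to m^2)
Radius = DBH/2 = 53.1/2 = 26.55 cm
BA = pi * 26.55^2 / 10000
   = 2214.5165 cm^2 / 10000
   = 0.2215 m^2

0.2215


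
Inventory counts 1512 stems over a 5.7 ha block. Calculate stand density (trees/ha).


Formula: Stand Density = N_trees / Area_ha
Density = 1512 trees / 5.7 ha
Density = 265 trees/ha

265


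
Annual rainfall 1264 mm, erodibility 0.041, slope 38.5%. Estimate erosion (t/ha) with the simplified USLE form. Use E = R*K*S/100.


Formula: E = R * K * S / 100  (simplified USLE)
R * K = 1264 * 0.041 = 51.824
E = 51.824 * 38.5 / 100 = 19.95 t/ha

19.95


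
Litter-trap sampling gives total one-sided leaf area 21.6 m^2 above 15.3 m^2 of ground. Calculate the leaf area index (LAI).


Formula: LAI = total leaf area / ground area  (dimensionless)
LAI = 21.6 m^2 / 15.3 m^2
LAI = 1.41

1.41


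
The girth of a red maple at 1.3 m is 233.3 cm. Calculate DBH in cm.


Formula: DBH = C / pi
DBH = 233.3 / pi
pi = 3.14159...
DBH = 74.3 cm

74.3


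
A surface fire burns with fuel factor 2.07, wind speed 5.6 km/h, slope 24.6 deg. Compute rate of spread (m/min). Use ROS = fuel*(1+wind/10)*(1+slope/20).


Formula: ROS = fuel * (1 + wind/10) * (1 + slope/20)
Wind factor = 1 + 5.6/10 = 1.56
Slope factor = 1 + 24.6/20 = 2.23
ROS = 2.07 * 1.56 * 2.23 = 7.2 m/min

7.2


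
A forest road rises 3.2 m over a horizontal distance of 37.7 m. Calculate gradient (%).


Formula: Gradient = rise / run * 100
Gradient = 3.2 / 37.7 * 100 = 8.5%

8.5


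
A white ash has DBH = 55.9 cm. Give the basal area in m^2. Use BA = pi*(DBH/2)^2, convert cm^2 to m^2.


Formula: BA = pi * (DBH/2)^2 / 10000  (cm^2 to m^2)
Radius = DBH/2 = 55.9/2 = 27.95 cm
BA = pi * 27.95^2 / 10000
   = 2454.22 cm^2 / 10000
   = 0.2454 m^2

0.2454


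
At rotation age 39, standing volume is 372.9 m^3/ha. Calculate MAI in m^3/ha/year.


Formula: MAI = Total Volume / Stand Age
MAI = 372.9 m^3/ha / 39 years
MAI = 9.56 m^3/ha/year

9.56


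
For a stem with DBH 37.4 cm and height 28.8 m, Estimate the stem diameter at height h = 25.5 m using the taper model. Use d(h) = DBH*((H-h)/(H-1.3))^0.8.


Taper: d(h) = DBH * ((H - h) / (H - 1.3))^0.8
Numerator = H - h = 28.8 - 25.5 = 3.3 m
Denominator = H - 1.3 = 28.8 - 1.3 = 27.5 m
Ratio = 3.3 / 27.5 = 0.12
d = 37.4 * 0.12^0.8 = 6.9 cm

6.9


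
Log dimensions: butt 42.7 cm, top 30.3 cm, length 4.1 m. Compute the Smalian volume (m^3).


Smalian: V = (A1 + A2)/2 * L,  A = pi*(D/200)^2
A1 = pi*(42.7/200)^2 = 0.143201 m^2
A2 = pi*(30.3/200)^2 = 0.072107 m^2
V = (0.143201+0.072107)/2*4.1 = 0.4414 m^3

0.4414


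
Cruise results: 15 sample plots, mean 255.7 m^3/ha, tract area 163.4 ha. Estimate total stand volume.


Formula: Total Volume = Mean Volume per ha * Total Area
Total Volume = 255.7 m^3/ha * 163.4 ha
Total Volume = 41781 m^3

41781


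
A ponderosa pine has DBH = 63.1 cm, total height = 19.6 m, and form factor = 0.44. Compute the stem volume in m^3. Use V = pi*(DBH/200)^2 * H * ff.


Formula: V = pi * (DBH/200)^2 * H * ff
Radius = DBH/200 = 63.1/200 = 0.3155 m
Radius^2 = 0.3155^2 = 0.09954025 m^2
V = pi * 0.09954025 * 19.6 * 0.44
V = 2.697 m^3

2.697


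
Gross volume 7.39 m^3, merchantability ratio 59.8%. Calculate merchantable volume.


Formula: MV = V_total * (merchantable_pct / 100)
Merchantable fraction = 59.8% / 100 = 0.598
MV = 7.39 m^3 * 0.598 = 4.419 m^3

4.419


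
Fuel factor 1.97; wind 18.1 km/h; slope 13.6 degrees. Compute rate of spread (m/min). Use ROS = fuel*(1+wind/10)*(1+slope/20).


Formula: ROS = fuel * (1 + wind/10) * (1 + slope/20)
Wind factor = 1 + 18.1/10 = 2.81
Slope factor = 1 + 13.6/20 = 1.68
ROS = 1.97 * 2.81 * 1.68 = 9.3 m/min

9.3


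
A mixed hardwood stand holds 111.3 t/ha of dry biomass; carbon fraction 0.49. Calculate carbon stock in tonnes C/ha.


Formula: Carbon Stock = Biomass * Carbon Fraction
C = 111.3 t/ha * 0.49
C = 54.5 t C/ha

54.5


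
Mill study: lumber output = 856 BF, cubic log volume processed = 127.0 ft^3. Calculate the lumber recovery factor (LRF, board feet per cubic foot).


Formula: LRF = Lumber Output (BF) / Log Input (ft^3)
LRF = 856 BF / 127.0 ft^3
LRF = 6.74 BF/ft^3

6.74


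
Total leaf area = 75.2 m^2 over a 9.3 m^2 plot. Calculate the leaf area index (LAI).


Formula: LAI = total leaf area / ground area  (dimensionless)
LAI = 75.2 m^2 / 9.3 m^2
LAI = 8.09

8.09


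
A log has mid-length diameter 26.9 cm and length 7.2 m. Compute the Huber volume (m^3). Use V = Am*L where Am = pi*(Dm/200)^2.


Huber: V = Am * L,  Am = pi*(Dm/200)^2
Am = pi*(26.9/200)^2 = 0.056832 m^2
V = 0.056832*7.2 = 0.4092 m^3

0.4092


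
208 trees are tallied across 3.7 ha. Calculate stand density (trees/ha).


Formula: Stand Density = N_trees / Area_ha
Density = 208 trees / 3.7 ha
Density = 56 trees/ha

56


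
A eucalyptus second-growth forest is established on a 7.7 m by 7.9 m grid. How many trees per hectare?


Formula: TPH = 10000 m^2/ha / (spacing_x * spacing_y)
Area per tree = 7.7 m * 7.9 m = 60.83 m^2
TPH = 10000 / 60.83 = 164 trees/ha

164


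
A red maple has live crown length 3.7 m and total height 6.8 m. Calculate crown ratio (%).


Formula: Crown Ratio = (Crown Length / Total Height) * 100
CR = (3.7 m / 6.8 m) * 100
CR = 0.5441 * 100 = 54.4%

54.4


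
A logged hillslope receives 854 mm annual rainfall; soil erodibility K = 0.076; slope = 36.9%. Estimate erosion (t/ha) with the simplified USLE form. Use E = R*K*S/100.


Formula: E = R * K * S / 100  (simplified USLE)
R * K = 854 * 0.076 = 64.904
E = 64.904 * 36.9 / 100 = 23.95 t/ha

23.95


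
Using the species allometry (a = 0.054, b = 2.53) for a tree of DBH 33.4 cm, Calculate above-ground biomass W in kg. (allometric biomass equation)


Formula: W = a * DBH^b  (allometric power law)
DBH^b = 33.4^2.53 = 7162.7297
W = 0.054 * 7162.7297 = 386.8 kg

386.8


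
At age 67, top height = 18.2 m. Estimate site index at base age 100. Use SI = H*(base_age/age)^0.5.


Formula: SI = H_dom * (base_age / age)^0.5
Age ratio = 100 / 67 = 1.49254
sqrt(age_ratio) = 1.22169
SI = 18.2 * 1.22169 = 22.2 m

22.2


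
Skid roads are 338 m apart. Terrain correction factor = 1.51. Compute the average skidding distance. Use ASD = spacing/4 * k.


Formula: ASD = (spacing / 4) * correction
Uncorrected distance = spacing / 4 = 338 / 4 = 84.5 m
ASD = 84.5 * 1.51 = 128 m

128


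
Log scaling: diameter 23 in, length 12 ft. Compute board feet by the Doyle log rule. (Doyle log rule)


Doyle: BF = (D - 4)^2 * L / 16
Adjusted diameter = 23 - 4 = 19 in
(D-4)^2 = 19^2 = 361
BF = 361 * 12 / 16 = 271 BF

271


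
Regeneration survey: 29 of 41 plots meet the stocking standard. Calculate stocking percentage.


Formula: Stocking % = stocked plots / total plots * 100
Stocking = 29 / 41 * 100
Stocking = 0.7073 * 100 = 70.7%

70.7


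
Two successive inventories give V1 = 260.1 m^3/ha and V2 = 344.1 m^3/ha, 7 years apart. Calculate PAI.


Formula: PAI = (V_T2 - V_T1) / (T2 - T1)
Volume increment = 344.1 - 260.1 = 84.0 m^3/ha
PAI = 84.0 / 7 = 12.0 m^3/ha/year

12.0


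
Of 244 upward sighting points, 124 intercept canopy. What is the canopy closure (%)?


Formula: Canopy closure = covered points / total points * 100
Closure = 124 / 244 * 100
Closure = 0.5082 * 100 = 50.8%

50.8


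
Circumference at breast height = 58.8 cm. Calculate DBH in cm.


Formula: DBH = C / pi
DBH = 58.8 / pi
pi = 3.14159...
DBH = 18.7 cm

18.7


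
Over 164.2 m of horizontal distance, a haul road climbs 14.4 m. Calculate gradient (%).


Formula: Gradient = rise / run * 100
Gradient = 14.4 / 164.2 * 100 = 8.8%

8.8


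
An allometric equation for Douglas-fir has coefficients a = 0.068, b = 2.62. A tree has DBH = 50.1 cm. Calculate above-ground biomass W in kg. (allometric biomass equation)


Formula: W = a * DBH^b  (allometric power law)
DBH^b = 50.1^2.62 = 28416.7785
W = 0.068 * 28416.7785 = 1932.3 kg

1932.3


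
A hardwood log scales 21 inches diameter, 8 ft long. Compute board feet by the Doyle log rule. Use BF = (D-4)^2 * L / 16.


Doyle: BF = (D - 4)^2 * L / 16
Adjusted diameter = 21 - 4 = 17 in
(D-4)^2 = 17^2 = 289
BF = 289 * 8 / 16 = 145 BF

145


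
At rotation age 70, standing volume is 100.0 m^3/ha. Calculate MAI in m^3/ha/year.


Formula: MAI = Total Volume / Stand Age
MAI = 100.0 m^3/ha / 70 years
MAI = 1.43 m^3/ha/year

1.43


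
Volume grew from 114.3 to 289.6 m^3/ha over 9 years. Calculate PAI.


Formula: PAI = (V_T2 - V_T1) / (T2 - T1)
Volume increment = 289.6 - 114.3 = 175.3 m^3/ha
PAI = 175.3 / 9 = 19.48 m^3/ha/year

19.48


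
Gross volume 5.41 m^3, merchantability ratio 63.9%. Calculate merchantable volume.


Formula: MV = V_total * (merchantable_pct / 100)
Merchantable fraction = 63.9% / 100 = 0.639
MV = 5.41 m^3 * 0.639 = 3.457 m^3

3.457


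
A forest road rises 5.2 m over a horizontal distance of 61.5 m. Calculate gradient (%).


Formula: Gradient = rise / run * 100
Gradient = 5.2 / 61.5 * 100 = 8.5%

8.5


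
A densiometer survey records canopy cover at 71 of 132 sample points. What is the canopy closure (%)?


Formula: Canopy closure = covered points / total points * 100
Closure = 71 / 132 * 100
Closure = 0.5379 * 100 = 53.8%

53.8


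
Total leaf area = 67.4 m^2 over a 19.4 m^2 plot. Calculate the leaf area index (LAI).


Formula: LAI = total leaf area / ground area  (dimensionless)
LAI = 67.4 m^2 / 19.4 m^2
LAI = 3.47

3.47


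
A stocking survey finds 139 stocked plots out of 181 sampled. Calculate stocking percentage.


Formula: Stocking % = stocked plots / total plots * 100
Stocking = 139 / 181 * 100
Stocking = 0.768 * 100 = 76.8%

76.8


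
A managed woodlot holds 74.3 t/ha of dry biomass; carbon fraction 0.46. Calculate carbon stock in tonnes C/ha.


Formula: Carbon Stock = Biomass * Carbon Fraction
C = 74.3 t/ha * 0.46
C = 34.2 t C/ha

34.2


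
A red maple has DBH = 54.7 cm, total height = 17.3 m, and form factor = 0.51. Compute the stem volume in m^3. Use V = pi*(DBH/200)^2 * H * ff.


Formula: V = pi * (DBH/200)^2 * H * ff
Radius = DBH/200 = 54.7/200 = 0.2735 m
Radius^2 = 0.2735^2 = 0.07480225 m^2
V = pi * 0.07480225 * 17.3 * 0.51
V = 2.073 m^3

2.073


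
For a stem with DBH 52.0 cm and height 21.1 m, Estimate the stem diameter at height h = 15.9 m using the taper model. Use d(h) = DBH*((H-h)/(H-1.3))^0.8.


Taper: d(h) = DBH * ((H - h) / (H - 1.3))^0.8
Numerator = H - h = 21.1 - 15.9 = 5.2 m
Denominator = H - 1.3 = 21.1 - 1.3 = 19.8 m
Ratio = 5.2 / 19.8 = 0.26263
d = 52.0 * 0.26263^0.8 = 17.8 cm

17.8


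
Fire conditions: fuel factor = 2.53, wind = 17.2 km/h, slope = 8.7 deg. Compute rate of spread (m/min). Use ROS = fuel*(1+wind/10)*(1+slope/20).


Formula: ROS = fuel * (1 + wind/10) * (1 + slope/20)
Wind factor = 1 + 17.2/10 = 2.72
Slope factor = 1 + 8.7/20 = 1.435
ROS = 2.53 * 2.72 * 1.435 = 9.88 m/min

9.88


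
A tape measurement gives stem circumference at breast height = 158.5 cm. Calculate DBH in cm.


Formula: DBH = C / pi
DBH = 158.5 / pi
pi = 3.14159...
DBH = 50.5 cm

50.5


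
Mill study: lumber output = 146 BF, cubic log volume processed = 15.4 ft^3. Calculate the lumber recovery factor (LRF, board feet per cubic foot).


Formula: LRF = Lumber Output (BF) / Log Input (ft^3)
LRF = 146 BF / 15.4 ft^3
LRF = 9.48 BF/ft^3

9.48


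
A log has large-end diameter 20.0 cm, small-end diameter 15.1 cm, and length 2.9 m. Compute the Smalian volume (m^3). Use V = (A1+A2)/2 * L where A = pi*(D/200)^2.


Smalian: V = (A1 + A2)/2 * L,  A = pi*(D/200)^2
A1 = pi*(20.0/200)^2 = 0.031416 m^2
A2 = pi*(15.1/200)^2 = 0.017908 m^2
V = (0.031416+0.017908)/2*2.9 = 0.0715 m^3

0.0715


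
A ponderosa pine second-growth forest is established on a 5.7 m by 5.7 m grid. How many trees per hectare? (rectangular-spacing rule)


Formula: TPH = 10000 m^2/ha / (spacing_x * spacing_y)
Area per tree = 5.7 m * 5.7 m = 32.49 m^2
TPH = 10000 / 32.49 = 308 trees/ha

308


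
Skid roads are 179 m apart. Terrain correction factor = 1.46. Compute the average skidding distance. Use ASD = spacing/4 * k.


Formula: ASD = (spacing / 4) * correction
Uncorrected distance = spacing / 4 = 179 / 4 = 44.75 m
ASD = 44.75 * 1.46 = 65 m

65


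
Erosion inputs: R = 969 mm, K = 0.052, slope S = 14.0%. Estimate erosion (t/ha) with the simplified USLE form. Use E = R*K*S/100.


Formula: E = R * K * S / 100  (simplified USLE)
R * K = 969 * 0.052 = 50.388
E = 50.388 * 14.0 / 100 = 7.05 t/ha

7.05


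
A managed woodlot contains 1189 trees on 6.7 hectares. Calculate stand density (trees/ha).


Formula: Stand Density = N_trees / Area_ha
Density = 1189 trees / 6.7 ha
Density = 177 trees/ha

177


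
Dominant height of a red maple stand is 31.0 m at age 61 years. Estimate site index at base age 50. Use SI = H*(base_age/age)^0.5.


Formula: SI = H_dom * (base_age / age)^0.5
Age ratio = 50 / 61 = 0.81967
sqrt(age_ratio) = 0.90536
SI = 31.0 * 0.90536 = 28.1 m

28.1


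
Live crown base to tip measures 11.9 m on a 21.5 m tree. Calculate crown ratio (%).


Formula: Crown Ratio = (Crown Length / Total Height) * 100
CR = (11.9 m / 21.5 m) * 100
CR = 0.5535 * 100 = 55.3%

55.3


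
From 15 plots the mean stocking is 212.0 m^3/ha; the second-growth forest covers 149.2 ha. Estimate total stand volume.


Formula: Total Volume = Mean Volume per ha * Total Area
Total Volume = 212.0 m^3/ha * 149.2 ha
Total Volume = 31630 m^3

31630


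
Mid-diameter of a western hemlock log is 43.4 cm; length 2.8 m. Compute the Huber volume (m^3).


Huber: V = Am * L,  Am = pi*(Dm/200)^2
Am = pi*(43.4/200)^2 = 0.147934 m^2
V = 0.147934*2.8 = 0.4142 m^3

0.4142


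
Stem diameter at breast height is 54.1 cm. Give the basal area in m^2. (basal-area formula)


Formula: BA = pi * (DBH/2)^2 / 10000  (cm^2 to m^2)
Radius = DBH/2 = 54.1/2 = 27.05 cm
BA = pi * 27.05^2 / 10000
   = 2298.7112 cm^2 / 10000
   = 0.2299 m^2

0.2299


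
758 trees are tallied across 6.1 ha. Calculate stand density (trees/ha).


Formula: Stand Density = N_trees / Area_ha
Density = 758 trees / 6.1 ha
Density = 124 trees/ha

124


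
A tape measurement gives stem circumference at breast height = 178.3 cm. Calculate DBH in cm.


Formula: DBH = C / pi
DBH = 178.3 / pi
pi = 3.14159...
DBH = 56.8 cm

56.8


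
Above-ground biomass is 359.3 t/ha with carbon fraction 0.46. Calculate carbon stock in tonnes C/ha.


Formula: Carbon Stock = Biomass * Carbon Fraction
C = 359.3 t/ha * 0.46
C = 165.3 t C/ha

165.3


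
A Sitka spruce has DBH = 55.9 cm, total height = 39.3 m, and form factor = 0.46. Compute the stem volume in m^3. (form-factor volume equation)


Formula: V = pi * (DBH/200)^2 * H * ff
Radius = DBH/200 = 55.9/200 = 0.2795 m
Radius^2 = 0.2795^2 = 0.07812025 m^2
V = pi * 0.07812025 * 39.3 * 0.46
V = 4.437 m^3

4.437


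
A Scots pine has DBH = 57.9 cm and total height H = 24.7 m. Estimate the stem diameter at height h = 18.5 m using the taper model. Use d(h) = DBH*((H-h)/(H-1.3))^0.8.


Taper: d(h) = DBH * ((H - h) / (H - 1.3))^0.8
Numerator = H - h = 24.7 - 18.5 = 6.2 m
Denominator = H - 1.3 = 24.7 - 1.3 = 23.4 m
Ratio = 6.2 / 23.4 = 0.26496
d = 57.9 * 0.26496^0.8 = 20.0 cm

20.0


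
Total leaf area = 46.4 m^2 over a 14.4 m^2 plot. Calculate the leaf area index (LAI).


Formula: LAI = total leaf area / ground area  (dimensionless)
LAI = 46.4 m^2 / 14.4 m^2
LAI = 3.22

3.22


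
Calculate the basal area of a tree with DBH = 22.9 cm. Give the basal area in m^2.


Formula: BA = pi * (DBH/2)^2 / 10000  (cm^2 to m^2)
Radius = DBH/2 = 22.9/2 = 11.45 cm
BA = pi * 11.45^2 / 10000
   = 411.8707 cm^2 / 10000
   = 0.0412 m^2

0.0412


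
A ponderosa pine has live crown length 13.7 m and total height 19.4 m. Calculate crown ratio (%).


Formula: Crown Ratio = (Crown Length / Total Height) * 100
CR = (13.7 m / 19.4 m) * 100
CR = 0.7062 * 100 = 70.6%

70.6


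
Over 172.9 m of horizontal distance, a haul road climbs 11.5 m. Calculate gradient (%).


Formula: Gradient = rise / run * 100
Gradient = 11.5 / 172.9 * 100 = 6.7%

6.7


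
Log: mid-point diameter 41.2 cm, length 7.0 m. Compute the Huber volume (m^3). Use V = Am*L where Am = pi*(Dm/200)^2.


Huber: V = Am * L,  Am = pi*(Dm/200)^2
Am = pi*(41.2/200)^2 = 0.133317 m^2
V = 0.133317*7.0 = 0.9332 m^3

0.9332


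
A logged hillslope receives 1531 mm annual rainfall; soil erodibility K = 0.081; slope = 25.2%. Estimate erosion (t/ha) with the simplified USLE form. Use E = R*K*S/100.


Formula: E = R * K * S / 100  (simplified USLE)
R * K = 1531 * 0.081 = 124.011
E = 124.011 * 25.2 / 100 = 31.25 t/ha

31.25


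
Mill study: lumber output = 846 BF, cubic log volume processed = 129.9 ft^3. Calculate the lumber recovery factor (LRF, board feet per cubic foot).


Formula: LRF = Lumber Output (BF) / Log Input (ft^3)
LRF = 846 BF / 129.9 ft^3
LRF = 6.51 BF/ft^3

6.51


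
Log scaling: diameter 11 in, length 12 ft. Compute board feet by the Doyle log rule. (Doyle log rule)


Doyle: BF = (D - 4)^2 * L / 16
Adjusted diameter = 11 - 4 = 7 in
(D-4)^2 = 7^2 = 49
BF = 49 * 12 / 16 = 37 BF

37


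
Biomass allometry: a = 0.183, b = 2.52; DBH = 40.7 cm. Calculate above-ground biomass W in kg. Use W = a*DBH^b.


Formula: W = a * DBH^b  (allometric power law)
DBH^b = 40.7^2.52 = 11380.9342
W = 0.183 * 11380.9342 = 2082.7 kg

2082.7


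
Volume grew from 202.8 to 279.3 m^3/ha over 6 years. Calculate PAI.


Formula: PAI = (V_T2 - V_T1) / (T2 - T1)
Volume increment = 279.3 - 202.8 = 76.5 m^3/ha
PAI = 76.5 / 6 = 12.75 m^3/ha/year

12.75


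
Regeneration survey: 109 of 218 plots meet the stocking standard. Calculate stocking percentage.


Formula: Stocking % = stocked plots / total plots * 100
Stocking = 109 / 218 * 100
Stocking = 0.5 * 100 = 50.0%

50.0
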